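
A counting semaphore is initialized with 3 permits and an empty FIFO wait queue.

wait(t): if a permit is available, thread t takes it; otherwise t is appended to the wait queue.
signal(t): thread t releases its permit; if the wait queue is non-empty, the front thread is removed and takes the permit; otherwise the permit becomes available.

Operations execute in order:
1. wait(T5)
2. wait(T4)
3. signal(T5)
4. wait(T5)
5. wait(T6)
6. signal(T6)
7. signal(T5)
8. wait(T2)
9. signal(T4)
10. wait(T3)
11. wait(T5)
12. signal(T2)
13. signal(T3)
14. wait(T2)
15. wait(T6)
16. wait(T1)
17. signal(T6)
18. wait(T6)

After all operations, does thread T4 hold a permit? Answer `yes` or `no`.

Step 1: wait(T5) -> count=2 queue=[] holders={T5}
Step 2: wait(T4) -> count=1 queue=[] holders={T4,T5}
Step 3: signal(T5) -> count=2 queue=[] holders={T4}
Step 4: wait(T5) -> count=1 queue=[] holders={T4,T5}
Step 5: wait(T6) -> count=0 queue=[] holders={T4,T5,T6}
Step 6: signal(T6) -> count=1 queue=[] holders={T4,T5}
Step 7: signal(T5) -> count=2 queue=[] holders={T4}
Step 8: wait(T2) -> count=1 queue=[] holders={T2,T4}
Step 9: signal(T4) -> count=2 queue=[] holders={T2}
Step 10: wait(T3) -> count=1 queue=[] holders={T2,T3}
Step 11: wait(T5) -> count=0 queue=[] holders={T2,T3,T5}
Step 12: signal(T2) -> count=1 queue=[] holders={T3,T5}
Step 13: signal(T3) -> count=2 queue=[] holders={T5}
Step 14: wait(T2) -> count=1 queue=[] holders={T2,T5}
Step 15: wait(T6) -> count=0 queue=[] holders={T2,T5,T6}
Step 16: wait(T1) -> count=0 queue=[T1] holders={T2,T5,T6}
Step 17: signal(T6) -> count=0 queue=[] holders={T1,T2,T5}
Step 18: wait(T6) -> count=0 queue=[T6] holders={T1,T2,T5}
Final holders: {T1,T2,T5} -> T4 not in holders

Answer: no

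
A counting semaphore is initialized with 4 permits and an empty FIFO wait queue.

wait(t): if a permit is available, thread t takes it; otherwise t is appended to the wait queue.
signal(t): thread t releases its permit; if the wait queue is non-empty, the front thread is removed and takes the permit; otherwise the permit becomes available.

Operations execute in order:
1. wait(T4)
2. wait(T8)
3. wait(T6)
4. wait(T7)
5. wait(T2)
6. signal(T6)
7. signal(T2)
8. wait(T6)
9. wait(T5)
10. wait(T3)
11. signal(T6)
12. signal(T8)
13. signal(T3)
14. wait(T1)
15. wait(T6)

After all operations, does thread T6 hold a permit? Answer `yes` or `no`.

Step 1: wait(T4) -> count=3 queue=[] holders={T4}
Step 2: wait(T8) -> count=2 queue=[] holders={T4,T8}
Step 3: wait(T6) -> count=1 queue=[] holders={T4,T6,T8}
Step 4: wait(T7) -> count=0 queue=[] holders={T4,T6,T7,T8}
Step 5: wait(T2) -> count=0 queue=[T2] holders={T4,T6,T7,T8}
Step 6: signal(T6) -> count=0 queue=[] holders={T2,T4,T7,T8}
Step 7: signal(T2) -> count=1 queue=[] holders={T4,T7,T8}
Step 8: wait(T6) -> count=0 queue=[] holders={T4,T6,T7,T8}
Step 9: wait(T5) -> count=0 queue=[T5] holders={T4,T6,T7,T8}
Step 10: wait(T3) -> count=0 queue=[T5,T3] holders={T4,T6,T7,T8}
Step 11: signal(T6) -> count=0 queue=[T3] holders={T4,T5,T7,T8}
Step 12: signal(T8) -> count=0 queue=[] holders={T3,T4,T5,T7}
Step 13: signal(T3) -> count=1 queue=[] holders={T4,T5,T7}
Step 14: wait(T1) -> count=0 queue=[] holders={T1,T4,T5,T7}
Step 15: wait(T6) -> count=0 queue=[T6] holders={T1,T4,T5,T7}
Final holders: {T1,T4,T5,T7} -> T6 not in holders

Answer: no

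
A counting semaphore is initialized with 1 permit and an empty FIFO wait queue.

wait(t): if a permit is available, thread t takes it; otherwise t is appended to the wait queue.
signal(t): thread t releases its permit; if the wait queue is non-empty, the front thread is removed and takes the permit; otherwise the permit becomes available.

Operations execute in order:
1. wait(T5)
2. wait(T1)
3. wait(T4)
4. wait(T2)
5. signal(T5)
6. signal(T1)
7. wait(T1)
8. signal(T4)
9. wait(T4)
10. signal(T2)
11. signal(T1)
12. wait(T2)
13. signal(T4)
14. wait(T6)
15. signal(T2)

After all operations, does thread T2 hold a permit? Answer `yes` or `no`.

Step 1: wait(T5) -> count=0 queue=[] holders={T5}
Step 2: wait(T1) -> count=0 queue=[T1] holders={T5}
Step 3: wait(T4) -> count=0 queue=[T1,T4] holders={T5}
Step 4: wait(T2) -> count=0 queue=[T1,T4,T2] holders={T5}
Step 5: signal(T5) -> count=0 queue=[T4,T2] holders={T1}
Step 6: signal(T1) -> count=0 queue=[T2] holders={T4}
Step 7: wait(T1) -> count=0 queue=[T2,T1] holders={T4}
Step 8: signal(T4) -> count=0 queue=[T1] holders={T2}
Step 9: wait(T4) -> count=0 queue=[T1,T4] holders={T2}
Step 10: signal(T2) -> count=0 queue=[T4] holders={T1}
Step 11: signal(T1) -> count=0 queue=[] holders={T4}
Step 12: wait(T2) -> count=0 queue=[T2] holders={T4}
Step 13: signal(T4) -> count=0 queue=[] holders={T2}
Step 14: wait(T6) -> count=0 queue=[T6] holders={T2}
Step 15: signal(T2) -> count=0 queue=[] holders={T6}
Final holders: {T6} -> T2 not in holders

Answer: no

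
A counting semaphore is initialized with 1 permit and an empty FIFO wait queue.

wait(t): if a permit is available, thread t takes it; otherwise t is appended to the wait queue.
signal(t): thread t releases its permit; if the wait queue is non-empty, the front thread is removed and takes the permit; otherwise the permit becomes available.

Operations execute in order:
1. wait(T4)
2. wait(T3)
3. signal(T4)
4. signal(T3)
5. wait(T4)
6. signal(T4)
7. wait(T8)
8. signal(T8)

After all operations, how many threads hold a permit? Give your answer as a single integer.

Answer: 0

Derivation:
Step 1: wait(T4) -> count=0 queue=[] holders={T4}
Step 2: wait(T3) -> count=0 queue=[T3] holders={T4}
Step 3: signal(T4) -> count=0 queue=[] holders={T3}
Step 4: signal(T3) -> count=1 queue=[] holders={none}
Step 5: wait(T4) -> count=0 queue=[] holders={T4}
Step 6: signal(T4) -> count=1 queue=[] holders={none}
Step 7: wait(T8) -> count=0 queue=[] holders={T8}
Step 8: signal(T8) -> count=1 queue=[] holders={none}
Final holders: {none} -> 0 thread(s)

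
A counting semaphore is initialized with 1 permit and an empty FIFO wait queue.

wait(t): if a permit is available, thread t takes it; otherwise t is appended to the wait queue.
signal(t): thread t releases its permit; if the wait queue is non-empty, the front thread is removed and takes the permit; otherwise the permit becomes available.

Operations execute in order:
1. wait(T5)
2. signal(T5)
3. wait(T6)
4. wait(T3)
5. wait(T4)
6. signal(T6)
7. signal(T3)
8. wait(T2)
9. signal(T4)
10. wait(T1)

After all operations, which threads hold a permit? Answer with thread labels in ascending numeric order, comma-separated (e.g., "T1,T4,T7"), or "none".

Answer: T2

Derivation:
Step 1: wait(T5) -> count=0 queue=[] holders={T5}
Step 2: signal(T5) -> count=1 queue=[] holders={none}
Step 3: wait(T6) -> count=0 queue=[] holders={T6}
Step 4: wait(T3) -> count=0 queue=[T3] holders={T6}
Step 5: wait(T4) -> count=0 queue=[T3,T4] holders={T6}
Step 6: signal(T6) -> count=0 queue=[T4] holders={T3}
Step 7: signal(T3) -> count=0 queue=[] holders={T4}
Step 8: wait(T2) -> count=0 queue=[T2] holders={T4}
Step 9: signal(T4) -> count=0 queue=[] holders={T2}
Step 10: wait(T1) -> count=0 queue=[T1] holders={T2}
Final holders: T2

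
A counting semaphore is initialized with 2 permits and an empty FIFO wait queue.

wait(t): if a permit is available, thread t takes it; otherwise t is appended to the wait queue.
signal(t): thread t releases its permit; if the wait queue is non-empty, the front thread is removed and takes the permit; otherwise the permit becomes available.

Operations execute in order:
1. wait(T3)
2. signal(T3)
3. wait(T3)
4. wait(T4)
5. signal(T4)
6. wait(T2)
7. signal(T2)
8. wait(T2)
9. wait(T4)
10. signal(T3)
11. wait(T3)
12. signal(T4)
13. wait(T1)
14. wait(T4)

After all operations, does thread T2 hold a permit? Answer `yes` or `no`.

Answer: yes

Derivation:
Step 1: wait(T3) -> count=1 queue=[] holders={T3}
Step 2: signal(T3) -> count=2 queue=[] holders={none}
Step 3: wait(T3) -> count=1 queue=[] holders={T3}
Step 4: wait(T4) -> count=0 queue=[] holders={T3,T4}
Step 5: signal(T4) -> count=1 queue=[] holders={T3}
Step 6: wait(T2) -> count=0 queue=[] holders={T2,T3}
Step 7: signal(T2) -> count=1 queue=[] holders={T3}
Step 8: wait(T2) -> count=0 queue=[] holders={T2,T3}
Step 9: wait(T4) -> count=0 queue=[T4] holders={T2,T3}
Step 10: signal(T3) -> count=0 queue=[] holders={T2,T4}
Step 11: wait(T3) -> count=0 queue=[T3] holders={T2,T4}
Step 12: signal(T4) -> count=0 queue=[] holders={T2,T3}
Step 13: wait(T1) -> count=0 queue=[T1] holders={T2,T3}
Step 14: wait(T4) -> count=0 queue=[T1,T4] holders={T2,T3}
Final holders: {T2,T3} -> T2 in holders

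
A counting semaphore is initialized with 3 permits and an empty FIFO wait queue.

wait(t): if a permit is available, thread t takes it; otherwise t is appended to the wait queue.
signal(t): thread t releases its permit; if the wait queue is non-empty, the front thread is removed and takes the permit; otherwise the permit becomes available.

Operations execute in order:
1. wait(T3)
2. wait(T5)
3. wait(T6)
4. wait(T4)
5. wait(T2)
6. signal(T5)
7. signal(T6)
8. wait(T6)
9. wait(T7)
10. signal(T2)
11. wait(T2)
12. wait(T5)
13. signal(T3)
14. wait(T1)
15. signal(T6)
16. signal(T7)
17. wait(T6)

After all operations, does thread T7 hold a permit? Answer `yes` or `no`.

Answer: no

Derivation:
Step 1: wait(T3) -> count=2 queue=[] holders={T3}
Step 2: wait(T5) -> count=1 queue=[] holders={T3,T5}
Step 3: wait(T6) -> count=0 queue=[] holders={T3,T5,T6}
Step 4: wait(T4) -> count=0 queue=[T4] holders={T3,T5,T6}
Step 5: wait(T2) -> count=0 queue=[T4,T2] holders={T3,T5,T6}
Step 6: signal(T5) -> count=0 queue=[T2] holders={T3,T4,T6}
Step 7: signal(T6) -> count=0 queue=[] holders={T2,T3,T4}
Step 8: wait(T6) -> count=0 queue=[T6] holders={T2,T3,T4}
Step 9: wait(T7) -> count=0 queue=[T6,T7] holders={T2,T3,T4}
Step 10: signal(T2) -> count=0 queue=[T7] holders={T3,T4,T6}
Step 11: wait(T2) -> count=0 queue=[T7,T2] holders={T3,T4,T6}
Step 12: wait(T5) -> count=0 queue=[T7,T2,T5] holders={T3,T4,T6}
Step 13: signal(T3) -> count=0 queue=[T2,T5] holders={T4,T6,T7}
Step 14: wait(T1) -> count=0 queue=[T2,T5,T1] holders={T4,T6,T7}
Step 15: signal(T6) -> count=0 queue=[T5,T1] holders={T2,T4,T7}
Step 16: signal(T7) -> count=0 queue=[T1] holders={T2,T4,T5}
Step 17: wait(T6) -> count=0 queue=[T1,T6] holders={T2,T4,T5}
Final holders: {T2,T4,T5} -> T7 not in holders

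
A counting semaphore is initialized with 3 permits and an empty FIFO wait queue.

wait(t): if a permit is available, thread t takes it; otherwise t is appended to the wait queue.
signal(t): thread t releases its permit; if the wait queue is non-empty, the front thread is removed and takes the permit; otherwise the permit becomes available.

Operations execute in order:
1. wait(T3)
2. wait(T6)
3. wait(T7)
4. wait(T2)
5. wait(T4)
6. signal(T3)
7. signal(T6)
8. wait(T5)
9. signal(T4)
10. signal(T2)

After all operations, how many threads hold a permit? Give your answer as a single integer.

Answer: 2

Derivation:
Step 1: wait(T3) -> count=2 queue=[] holders={T3}
Step 2: wait(T6) -> count=1 queue=[] holders={T3,T6}
Step 3: wait(T7) -> count=0 queue=[] holders={T3,T6,T7}
Step 4: wait(T2) -> count=0 queue=[T2] holders={T3,T6,T7}
Step 5: wait(T4) -> count=0 queue=[T2,T4] holders={T3,T6,T7}
Step 6: signal(T3) -> count=0 queue=[T4] holders={T2,T6,T7}
Step 7: signal(T6) -> count=0 queue=[] holders={T2,T4,T7}
Step 8: wait(T5) -> count=0 queue=[T5] holders={T2,T4,T7}
Step 9: signal(T4) -> count=0 queue=[] holders={T2,T5,T7}
Step 10: signal(T2) -> count=1 queue=[] holders={T5,T7}
Final holders: {T5,T7} -> 2 thread(s)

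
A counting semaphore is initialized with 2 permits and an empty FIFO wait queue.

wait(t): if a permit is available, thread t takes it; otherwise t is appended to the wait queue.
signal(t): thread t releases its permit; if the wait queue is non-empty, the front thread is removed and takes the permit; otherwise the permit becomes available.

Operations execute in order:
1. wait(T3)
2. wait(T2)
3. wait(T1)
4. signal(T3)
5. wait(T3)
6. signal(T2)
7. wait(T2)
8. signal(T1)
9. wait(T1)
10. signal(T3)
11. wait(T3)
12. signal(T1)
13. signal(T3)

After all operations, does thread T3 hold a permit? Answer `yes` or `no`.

Step 1: wait(T3) -> count=1 queue=[] holders={T3}
Step 2: wait(T2) -> count=0 queue=[] holders={T2,T3}
Step 3: wait(T1) -> count=0 queue=[T1] holders={T2,T3}
Step 4: signal(T3) -> count=0 queue=[] holders={T1,T2}
Step 5: wait(T3) -> count=0 queue=[T3] holders={T1,T2}
Step 6: signal(T2) -> count=0 queue=[] holders={T1,T3}
Step 7: wait(T2) -> count=0 queue=[T2] holders={T1,T3}
Step 8: signal(T1) -> count=0 queue=[] holders={T2,T3}
Step 9: wait(T1) -> count=0 queue=[T1] holders={T2,T3}
Step 10: signal(T3) -> count=0 queue=[] holders={T1,T2}
Step 11: wait(T3) -> count=0 queue=[T3] holders={T1,T2}
Step 12: signal(T1) -> count=0 queue=[] holders={T2,T3}
Step 13: signal(T3) -> count=1 queue=[] holders={T2}
Final holders: {T2} -> T3 not in holders

Answer: no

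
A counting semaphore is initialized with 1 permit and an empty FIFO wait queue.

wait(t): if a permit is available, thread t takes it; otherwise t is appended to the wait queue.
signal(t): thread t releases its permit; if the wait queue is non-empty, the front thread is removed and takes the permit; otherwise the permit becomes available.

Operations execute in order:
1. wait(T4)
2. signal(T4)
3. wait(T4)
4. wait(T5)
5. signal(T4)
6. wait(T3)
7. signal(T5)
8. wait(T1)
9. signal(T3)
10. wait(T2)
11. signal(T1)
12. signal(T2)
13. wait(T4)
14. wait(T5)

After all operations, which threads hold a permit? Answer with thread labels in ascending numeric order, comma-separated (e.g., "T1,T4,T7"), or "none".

Step 1: wait(T4) -> count=0 queue=[] holders={T4}
Step 2: signal(T4) -> count=1 queue=[] holders={none}
Step 3: wait(T4) -> count=0 queue=[] holders={T4}
Step 4: wait(T5) -> count=0 queue=[T5] holders={T4}
Step 5: signal(T4) -> count=0 queue=[] holders={T5}
Step 6: wait(T3) -> count=0 queue=[T3] holders={T5}
Step 7: signal(T5) -> count=0 queue=[] holders={T3}
Step 8: wait(T1) -> count=0 queue=[T1] holders={T3}
Step 9: signal(T3) -> count=0 queue=[] holders={T1}
Step 10: wait(T2) -> count=0 queue=[T2] holders={T1}
Step 11: signal(T1) -> count=0 queue=[] holders={T2}
Step 12: signal(T2) -> count=1 queue=[] holders={none}
Step 13: wait(T4) -> count=0 queue=[] holders={T4}
Step 14: wait(T5) -> count=0 queue=[T5] holders={T4}
Final holders: T4

Answer: T4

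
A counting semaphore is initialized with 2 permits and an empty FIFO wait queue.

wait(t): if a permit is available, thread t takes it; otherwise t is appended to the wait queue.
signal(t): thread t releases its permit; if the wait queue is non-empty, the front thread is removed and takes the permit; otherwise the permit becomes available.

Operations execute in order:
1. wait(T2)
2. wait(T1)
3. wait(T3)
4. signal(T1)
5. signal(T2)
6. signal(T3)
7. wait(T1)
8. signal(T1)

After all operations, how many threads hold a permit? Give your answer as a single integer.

Answer: 0

Derivation:
Step 1: wait(T2) -> count=1 queue=[] holders={T2}
Step 2: wait(T1) -> count=0 queue=[] holders={T1,T2}
Step 3: wait(T3) -> count=0 queue=[T3] holders={T1,T2}
Step 4: signal(T1) -> count=0 queue=[] holders={T2,T3}
Step 5: signal(T2) -> count=1 queue=[] holders={T3}
Step 6: signal(T3) -> count=2 queue=[] holders={none}
Step 7: wait(T1) -> count=1 queue=[] holders={T1}
Step 8: signal(T1) -> count=2 queue=[] holders={none}
Final holders: {none} -> 0 thread(s)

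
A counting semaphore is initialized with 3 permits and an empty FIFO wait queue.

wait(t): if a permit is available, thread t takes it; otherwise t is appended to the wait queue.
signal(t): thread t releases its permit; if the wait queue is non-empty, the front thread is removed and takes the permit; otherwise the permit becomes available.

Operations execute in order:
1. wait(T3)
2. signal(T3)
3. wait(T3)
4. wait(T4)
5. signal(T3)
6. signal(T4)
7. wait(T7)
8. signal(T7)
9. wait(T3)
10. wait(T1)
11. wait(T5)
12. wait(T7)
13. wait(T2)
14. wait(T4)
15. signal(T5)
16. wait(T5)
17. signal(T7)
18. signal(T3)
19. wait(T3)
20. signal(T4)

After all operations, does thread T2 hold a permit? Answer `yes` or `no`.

Answer: yes

Derivation:
Step 1: wait(T3) -> count=2 queue=[] holders={T3}
Step 2: signal(T3) -> count=3 queue=[] holders={none}
Step 3: wait(T3) -> count=2 queue=[] holders={T3}
Step 4: wait(T4) -> count=1 queue=[] holders={T3,T4}
Step 5: signal(T3) -> count=2 queue=[] holders={T4}
Step 6: signal(T4) -> count=3 queue=[] holders={none}
Step 7: wait(T7) -> count=2 queue=[] holders={T7}
Step 8: signal(T7) -> count=3 queue=[] holders={none}
Step 9: wait(T3) -> count=2 queue=[] holders={T3}
Step 10: wait(T1) -> count=1 queue=[] holders={T1,T3}
Step 11: wait(T5) -> count=0 queue=[] holders={T1,T3,T5}
Step 12: wait(T7) -> count=0 queue=[T7] holders={T1,T3,T5}
Step 13: wait(T2) -> count=0 queue=[T7,T2] holders={T1,T3,T5}
Step 14: wait(T4) -> count=0 queue=[T7,T2,T4] holders={T1,T3,T5}
Step 15: signal(T5) -> count=0 queue=[T2,T4] holders={T1,T3,T7}
Step 16: wait(T5) -> count=0 queue=[T2,T4,T5] holders={T1,T3,T7}
Step 17: signal(T7) -> count=0 queue=[T4,T5] holders={T1,T2,T3}
Step 18: signal(T3) -> count=0 queue=[T5] holders={T1,T2,T4}
Step 19: wait(T3) -> count=0 queue=[T5,T3] holders={T1,T2,T4}
Step 20: signal(T4) -> count=0 queue=[T3] holders={T1,T2,T5}
Final holders: {T1,T2,T5} -> T2 in holders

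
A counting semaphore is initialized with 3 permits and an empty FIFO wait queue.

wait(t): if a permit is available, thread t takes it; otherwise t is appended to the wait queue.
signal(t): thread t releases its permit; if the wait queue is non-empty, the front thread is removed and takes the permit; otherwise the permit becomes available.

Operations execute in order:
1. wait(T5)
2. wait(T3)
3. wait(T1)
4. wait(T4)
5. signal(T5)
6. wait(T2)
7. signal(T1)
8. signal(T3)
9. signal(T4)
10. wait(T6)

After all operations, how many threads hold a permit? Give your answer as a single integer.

Answer: 2

Derivation:
Step 1: wait(T5) -> count=2 queue=[] holders={T5}
Step 2: wait(T3) -> count=1 queue=[] holders={T3,T5}
Step 3: wait(T1) -> count=0 queue=[] holders={T1,T3,T5}
Step 4: wait(T4) -> count=0 queue=[T4] holders={T1,T3,T5}
Step 5: signal(T5) -> count=0 queue=[] holders={T1,T3,T4}
Step 6: wait(T2) -> count=0 queue=[T2] holders={T1,T3,T4}
Step 7: signal(T1) -> count=0 queue=[] holders={T2,T3,T4}
Step 8: signal(T3) -> count=1 queue=[] holders={T2,T4}
Step 9: signal(T4) -> count=2 queue=[] holders={T2}
Step 10: wait(T6) -> count=1 queue=[] holders={T2,T6}
Final holders: {T2,T6} -> 2 thread(s)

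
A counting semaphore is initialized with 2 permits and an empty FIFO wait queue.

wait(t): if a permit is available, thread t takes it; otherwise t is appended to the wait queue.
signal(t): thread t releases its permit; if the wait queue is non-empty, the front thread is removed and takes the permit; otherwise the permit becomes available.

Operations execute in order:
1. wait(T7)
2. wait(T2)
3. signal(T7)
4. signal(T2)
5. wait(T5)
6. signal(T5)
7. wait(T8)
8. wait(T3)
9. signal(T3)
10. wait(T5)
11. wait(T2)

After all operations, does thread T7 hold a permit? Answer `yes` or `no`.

Step 1: wait(T7) -> count=1 queue=[] holders={T7}
Step 2: wait(T2) -> count=0 queue=[] holders={T2,T7}
Step 3: signal(T7) -> count=1 queue=[] holders={T2}
Step 4: signal(T2) -> count=2 queue=[] holders={none}
Step 5: wait(T5) -> count=1 queue=[] holders={T5}
Step 6: signal(T5) -> count=2 queue=[] holders={none}
Step 7: wait(T8) -> count=1 queue=[] holders={T8}
Step 8: wait(T3) -> count=0 queue=[] holders={T3,T8}
Step 9: signal(T3) -> count=1 queue=[] holders={T8}
Step 10: wait(T5) -> count=0 queue=[] holders={T5,T8}
Step 11: wait(T2) -> count=0 queue=[T2] holders={T5,T8}
Final holders: {T5,T8} -> T7 not in holders

Answer: no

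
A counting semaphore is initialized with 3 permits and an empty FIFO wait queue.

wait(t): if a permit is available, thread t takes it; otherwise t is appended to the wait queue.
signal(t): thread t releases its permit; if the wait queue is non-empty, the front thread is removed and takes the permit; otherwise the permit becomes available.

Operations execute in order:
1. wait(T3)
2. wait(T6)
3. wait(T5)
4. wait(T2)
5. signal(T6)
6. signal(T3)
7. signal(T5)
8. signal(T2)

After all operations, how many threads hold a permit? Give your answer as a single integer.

Answer: 0

Derivation:
Step 1: wait(T3) -> count=2 queue=[] holders={T3}
Step 2: wait(T6) -> count=1 queue=[] holders={T3,T6}
Step 3: wait(T5) -> count=0 queue=[] holders={T3,T5,T6}
Step 4: wait(T2) -> count=0 queue=[T2] holders={T3,T5,T6}
Step 5: signal(T6) -> count=0 queue=[] holders={T2,T3,T5}
Step 6: signal(T3) -> count=1 queue=[] holders={T2,T5}
Step 7: signal(T5) -> count=2 queue=[] holders={T2}
Step 8: signal(T2) -> count=3 queue=[] holders={none}
Final holders: {none} -> 0 thread(s)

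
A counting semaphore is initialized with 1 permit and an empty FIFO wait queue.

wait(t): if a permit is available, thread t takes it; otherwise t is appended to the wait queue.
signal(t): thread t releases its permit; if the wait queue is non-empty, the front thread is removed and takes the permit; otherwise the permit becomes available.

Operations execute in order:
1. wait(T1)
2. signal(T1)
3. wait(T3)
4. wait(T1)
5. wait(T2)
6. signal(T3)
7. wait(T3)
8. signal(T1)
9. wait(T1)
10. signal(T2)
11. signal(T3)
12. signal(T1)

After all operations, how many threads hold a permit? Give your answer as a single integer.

Step 1: wait(T1) -> count=0 queue=[] holders={T1}
Step 2: signal(T1) -> count=1 queue=[] holders={none}
Step 3: wait(T3) -> count=0 queue=[] holders={T3}
Step 4: wait(T1) -> count=0 queue=[T1] holders={T3}
Step 5: wait(T2) -> count=0 queue=[T1,T2] holders={T3}
Step 6: signal(T3) -> count=0 queue=[T2] holders={T1}
Step 7: wait(T3) -> count=0 queue=[T2,T3] holders={T1}
Step 8: signal(T1) -> count=0 queue=[T3] holders={T2}
Step 9: wait(T1) -> count=0 queue=[T3,T1] holders={T2}
Step 10: signal(T2) -> count=0 queue=[T1] holders={T3}
Step 11: signal(T3) -> count=0 queue=[] holders={T1}
Step 12: signal(T1) -> count=1 queue=[] holders={none}
Final holders: {none} -> 0 thread(s)

Answer: 0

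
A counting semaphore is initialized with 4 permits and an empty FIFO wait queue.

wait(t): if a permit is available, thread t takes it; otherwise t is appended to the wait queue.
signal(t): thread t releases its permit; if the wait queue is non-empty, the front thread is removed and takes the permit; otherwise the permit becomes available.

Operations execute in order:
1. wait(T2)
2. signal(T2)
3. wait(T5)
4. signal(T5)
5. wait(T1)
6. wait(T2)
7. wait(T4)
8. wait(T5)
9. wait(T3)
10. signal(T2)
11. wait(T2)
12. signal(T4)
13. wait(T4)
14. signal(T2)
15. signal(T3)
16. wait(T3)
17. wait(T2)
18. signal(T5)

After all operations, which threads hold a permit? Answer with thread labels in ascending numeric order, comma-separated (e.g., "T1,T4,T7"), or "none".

Step 1: wait(T2) -> count=3 queue=[] holders={T2}
Step 2: signal(T2) -> count=4 queue=[] holders={none}
Step 3: wait(T5) -> count=3 queue=[] holders={T5}
Step 4: signal(T5) -> count=4 queue=[] holders={none}
Step 5: wait(T1) -> count=3 queue=[] holders={T1}
Step 6: wait(T2) -> count=2 queue=[] holders={T1,T2}
Step 7: wait(T4) -> count=1 queue=[] holders={T1,T2,T4}
Step 8: wait(T5) -> count=0 queue=[] holders={T1,T2,T4,T5}
Step 9: wait(T3) -> count=0 queue=[T3] holders={T1,T2,T4,T5}
Step 10: signal(T2) -> count=0 queue=[] holders={T1,T3,T4,T5}
Step 11: wait(T2) -> count=0 queue=[T2] holders={T1,T3,T4,T5}
Step 12: signal(T4) -> count=0 queue=[] holders={T1,T2,T3,T5}
Step 13: wait(T4) -> count=0 queue=[T4] holders={T1,T2,T3,T5}
Step 14: signal(T2) -> count=0 queue=[] holders={T1,T3,T4,T5}
Step 15: signal(T3) -> count=1 queue=[] holders={T1,T4,T5}
Step 16: wait(T3) -> count=0 queue=[] holders={T1,T3,T4,T5}
Step 17: wait(T2) -> count=0 queue=[T2] holders={T1,T3,T4,T5}
Step 18: signal(T5) -> count=0 queue=[] holders={T1,T2,T3,T4}
Final holders: T1,T2,T3,T4

Answer: T1,T2,T3,T4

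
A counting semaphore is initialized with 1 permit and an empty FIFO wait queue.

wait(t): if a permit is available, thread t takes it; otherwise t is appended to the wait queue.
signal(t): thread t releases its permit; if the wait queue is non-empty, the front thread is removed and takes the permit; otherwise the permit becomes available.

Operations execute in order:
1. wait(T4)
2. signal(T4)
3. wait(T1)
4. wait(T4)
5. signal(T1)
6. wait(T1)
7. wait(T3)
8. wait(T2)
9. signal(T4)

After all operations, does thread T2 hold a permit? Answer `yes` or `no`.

Answer: no

Derivation:
Step 1: wait(T4) -> count=0 queue=[] holders={T4}
Step 2: signal(T4) -> count=1 queue=[] holders={none}
Step 3: wait(T1) -> count=0 queue=[] holders={T1}
Step 4: wait(T4) -> count=0 queue=[T4] holders={T1}
Step 5: signal(T1) -> count=0 queue=[] holders={T4}
Step 6: wait(T1) -> count=0 queue=[T1] holders={T4}
Step 7: wait(T3) -> count=0 queue=[T1,T3] holders={T4}
Step 8: wait(T2) -> count=0 queue=[T1,T3,T2] holders={T4}
Step 9: signal(T4) -> count=0 queue=[T3,T2] holders={T1}
Final holders: {T1} -> T2 not in holders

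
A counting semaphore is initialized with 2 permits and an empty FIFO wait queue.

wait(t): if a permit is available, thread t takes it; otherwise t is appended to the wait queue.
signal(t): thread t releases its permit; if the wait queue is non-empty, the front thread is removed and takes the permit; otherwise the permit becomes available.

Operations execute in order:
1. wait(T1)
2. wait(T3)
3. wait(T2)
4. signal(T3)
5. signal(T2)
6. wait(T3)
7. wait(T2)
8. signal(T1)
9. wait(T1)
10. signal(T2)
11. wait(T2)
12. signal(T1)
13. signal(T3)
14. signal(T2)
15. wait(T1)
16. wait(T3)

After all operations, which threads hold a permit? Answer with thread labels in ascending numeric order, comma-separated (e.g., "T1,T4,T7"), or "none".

Answer: T1,T3

Derivation:
Step 1: wait(T1) -> count=1 queue=[] holders={T1}
Step 2: wait(T3) -> count=0 queue=[] holders={T1,T3}
Step 3: wait(T2) -> count=0 queue=[T2] holders={T1,T3}
Step 4: signal(T3) -> count=0 queue=[] holders={T1,T2}
Step 5: signal(T2) -> count=1 queue=[] holders={T1}
Step 6: wait(T3) -> count=0 queue=[] holders={T1,T3}
Step 7: wait(T2) -> count=0 queue=[T2] holders={T1,T3}
Step 8: signal(T1) -> count=0 queue=[] holders={T2,T3}
Step 9: wait(T1) -> count=0 queue=[T1] holders={T2,T3}
Step 10: signal(T2) -> count=0 queue=[] holders={T1,T3}
Step 11: wait(T2) -> count=0 queue=[T2] holders={T1,T3}
Step 12: signal(T1) -> count=0 queue=[] holders={T2,T3}
Step 13: signal(T3) -> count=1 queue=[] holders={T2}
Step 14: signal(T2) -> count=2 queue=[] holders={none}
Step 15: wait(T1) -> count=1 queue=[] holders={T1}
Step 16: wait(T3) -> count=0 queue=[] holders={T1,T3}
Final holders: T1,T3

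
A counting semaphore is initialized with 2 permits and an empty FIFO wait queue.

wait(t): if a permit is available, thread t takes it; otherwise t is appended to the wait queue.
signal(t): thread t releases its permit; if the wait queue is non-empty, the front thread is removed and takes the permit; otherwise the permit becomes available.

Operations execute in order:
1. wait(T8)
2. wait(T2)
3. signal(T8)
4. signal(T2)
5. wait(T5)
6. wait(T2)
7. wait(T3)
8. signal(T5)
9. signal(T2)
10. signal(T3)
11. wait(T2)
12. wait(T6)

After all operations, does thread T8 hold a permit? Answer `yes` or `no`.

Answer: no

Derivation:
Step 1: wait(T8) -> count=1 queue=[] holders={T8}
Step 2: wait(T2) -> count=0 queue=[] holders={T2,T8}
Step 3: signal(T8) -> count=1 queue=[] holders={T2}
Step 4: signal(T2) -> count=2 queue=[] holders={none}
Step 5: wait(T5) -> count=1 queue=[] holders={T5}
Step 6: wait(T2) -> count=0 queue=[] holders={T2,T5}
Step 7: wait(T3) -> count=0 queue=[T3] holders={T2,T5}
Step 8: signal(T5) -> count=0 queue=[] holders={T2,T3}
Step 9: signal(T2) -> count=1 queue=[] holders={T3}
Step 10: signal(T3) -> count=2 queue=[] holders={none}
Step 11: wait(T2) -> count=1 queue=[] holders={T2}
Step 12: wait(T6) -> count=0 queue=[] holders={T2,T6}
Final holders: {T2,T6} -> T8 not in holders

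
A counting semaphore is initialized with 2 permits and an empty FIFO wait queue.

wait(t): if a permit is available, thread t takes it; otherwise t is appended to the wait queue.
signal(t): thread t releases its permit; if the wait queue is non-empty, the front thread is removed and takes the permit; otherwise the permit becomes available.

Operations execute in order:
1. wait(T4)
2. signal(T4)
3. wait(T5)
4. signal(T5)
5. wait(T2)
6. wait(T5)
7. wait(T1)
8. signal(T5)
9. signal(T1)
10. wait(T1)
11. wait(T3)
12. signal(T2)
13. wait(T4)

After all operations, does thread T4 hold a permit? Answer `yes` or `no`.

Step 1: wait(T4) -> count=1 queue=[] holders={T4}
Step 2: signal(T4) -> count=2 queue=[] holders={none}
Step 3: wait(T5) -> count=1 queue=[] holders={T5}
Step 4: signal(T5) -> count=2 queue=[] holders={none}
Step 5: wait(T2) -> count=1 queue=[] holders={T2}
Step 6: wait(T5) -> count=0 queue=[] holders={T2,T5}
Step 7: wait(T1) -> count=0 queue=[T1] holders={T2,T5}
Step 8: signal(T5) -> count=0 queue=[] holders={T1,T2}
Step 9: signal(T1) -> count=1 queue=[] holders={T2}
Step 10: wait(T1) -> count=0 queue=[] holders={T1,T2}
Step 11: wait(T3) -> count=0 queue=[T3] holders={T1,T2}
Step 12: signal(T2) -> count=0 queue=[] holders={T1,T3}
Step 13: wait(T4) -> count=0 queue=[T4] holders={T1,T3}
Final holders: {T1,T3} -> T4 not in holders

Answer: no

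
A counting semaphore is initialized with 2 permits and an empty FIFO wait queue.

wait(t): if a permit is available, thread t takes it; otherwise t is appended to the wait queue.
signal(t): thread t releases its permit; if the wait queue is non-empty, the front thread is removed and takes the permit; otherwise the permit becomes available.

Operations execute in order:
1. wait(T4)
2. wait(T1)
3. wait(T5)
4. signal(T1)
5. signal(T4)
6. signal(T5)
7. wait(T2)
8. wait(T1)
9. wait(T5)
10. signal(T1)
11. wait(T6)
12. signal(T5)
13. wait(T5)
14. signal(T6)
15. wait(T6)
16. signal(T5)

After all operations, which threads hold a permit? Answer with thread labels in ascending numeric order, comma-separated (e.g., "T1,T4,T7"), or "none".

Answer: T2,T6

Derivation:
Step 1: wait(T4) -> count=1 queue=[] holders={T4}
Step 2: wait(T1) -> count=0 queue=[] holders={T1,T4}
Step 3: wait(T5) -> count=0 queue=[T5] holders={T1,T4}
Step 4: signal(T1) -> count=0 queue=[] holders={T4,T5}
Step 5: signal(T4) -> count=1 queue=[] holders={T5}
Step 6: signal(T5) -> count=2 queue=[] holders={none}
Step 7: wait(T2) -> count=1 queue=[] holders={T2}
Step 8: wait(T1) -> count=0 queue=[] holders={T1,T2}
Step 9: wait(T5) -> count=0 queue=[T5] holders={T1,T2}
Step 10: signal(T1) -> count=0 queue=[] holders={T2,T5}
Step 11: wait(T6) -> count=0 queue=[T6] holders={T2,T5}
Step 12: signal(T5) -> count=0 queue=[] holders={T2,T6}
Step 13: wait(T5) -> count=0 queue=[T5] holders={T2,T6}
Step 14: signal(T6) -> count=0 queue=[] holders={T2,T5}
Step 15: wait(T6) -> count=0 queue=[T6] holders={T2,T5}
Step 16: signal(T5) -> count=0 queue=[] holders={T2,T6}
Final holders: T2,T6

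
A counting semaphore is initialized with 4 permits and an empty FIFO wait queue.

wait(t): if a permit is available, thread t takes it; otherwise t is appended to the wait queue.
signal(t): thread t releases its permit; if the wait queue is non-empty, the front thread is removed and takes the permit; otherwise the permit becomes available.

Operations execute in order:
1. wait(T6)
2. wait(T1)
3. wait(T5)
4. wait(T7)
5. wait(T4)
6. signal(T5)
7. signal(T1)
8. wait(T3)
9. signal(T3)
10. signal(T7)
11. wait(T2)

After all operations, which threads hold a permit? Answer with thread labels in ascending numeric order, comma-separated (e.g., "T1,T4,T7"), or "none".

Answer: T2,T4,T6

Derivation:
Step 1: wait(T6) -> count=3 queue=[] holders={T6}
Step 2: wait(T1) -> count=2 queue=[] holders={T1,T6}
Step 3: wait(T5) -> count=1 queue=[] holders={T1,T5,T6}
Step 4: wait(T7) -> count=0 queue=[] holders={T1,T5,T6,T7}
Step 5: wait(T4) -> count=0 queue=[T4] holders={T1,T5,T6,T7}
Step 6: signal(T5) -> count=0 queue=[] holders={T1,T4,T6,T7}
Step 7: signal(T1) -> count=1 queue=[] holders={T4,T6,T7}
Step 8: wait(T3) -> count=0 queue=[] holders={T3,T4,T6,T7}
Step 9: signal(T3) -> count=1 queue=[] holders={T4,T6,T7}
Step 10: signal(T7) -> count=2 queue=[] holders={T4,T6}
Step 11: wait(T2) -> count=1 queue=[] holders={T2,T4,T6}
Final holders: T2,T4,T6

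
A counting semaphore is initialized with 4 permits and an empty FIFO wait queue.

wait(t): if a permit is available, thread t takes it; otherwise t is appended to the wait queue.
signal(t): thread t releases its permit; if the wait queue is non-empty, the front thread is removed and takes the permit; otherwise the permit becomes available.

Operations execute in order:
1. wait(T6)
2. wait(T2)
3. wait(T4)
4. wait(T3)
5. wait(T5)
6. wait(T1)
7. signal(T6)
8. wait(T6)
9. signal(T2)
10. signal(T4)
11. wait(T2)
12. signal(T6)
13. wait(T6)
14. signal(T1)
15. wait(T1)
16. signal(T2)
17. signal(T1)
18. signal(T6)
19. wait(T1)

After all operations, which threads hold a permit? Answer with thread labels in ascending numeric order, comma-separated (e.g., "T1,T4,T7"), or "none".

Step 1: wait(T6) -> count=3 queue=[] holders={T6}
Step 2: wait(T2) -> count=2 queue=[] holders={T2,T6}
Step 3: wait(T4) -> count=1 queue=[] holders={T2,T4,T6}
Step 4: wait(T3) -> count=0 queue=[] holders={T2,T3,T4,T6}
Step 5: wait(T5) -> count=0 queue=[T5] holders={T2,T3,T4,T6}
Step 6: wait(T1) -> count=0 queue=[T5,T1] holders={T2,T3,T4,T6}
Step 7: signal(T6) -> count=0 queue=[T1] holders={T2,T3,T4,T5}
Step 8: wait(T6) -> count=0 queue=[T1,T6] holders={T2,T3,T4,T5}
Step 9: signal(T2) -> count=0 queue=[T6] holders={T1,T3,T4,T5}
Step 10: signal(T4) -> count=0 queue=[] holders={T1,T3,T5,T6}
Step 11: wait(T2) -> count=0 queue=[T2] holders={T1,T3,T5,T6}
Step 12: signal(T6) -> count=0 queue=[] holders={T1,T2,T3,T5}
Step 13: wait(T6) -> count=0 queue=[T6] holders={T1,T2,T3,T5}
Step 14: signal(T1) -> count=0 queue=[] holders={T2,T3,T5,T6}
Step 15: wait(T1) -> count=0 queue=[T1] holders={T2,T3,T5,T6}
Step 16: signal(T2) -> count=0 queue=[] holders={T1,T3,T5,T6}
Step 17: signal(T1) -> count=1 queue=[] holders={T3,T5,T6}
Step 18: signal(T6) -> count=2 queue=[] holders={T3,T5}
Step 19: wait(T1) -> count=1 queue=[] holders={T1,T3,T5}
Final holders: T1,T3,T5

Answer: T1,T3,T5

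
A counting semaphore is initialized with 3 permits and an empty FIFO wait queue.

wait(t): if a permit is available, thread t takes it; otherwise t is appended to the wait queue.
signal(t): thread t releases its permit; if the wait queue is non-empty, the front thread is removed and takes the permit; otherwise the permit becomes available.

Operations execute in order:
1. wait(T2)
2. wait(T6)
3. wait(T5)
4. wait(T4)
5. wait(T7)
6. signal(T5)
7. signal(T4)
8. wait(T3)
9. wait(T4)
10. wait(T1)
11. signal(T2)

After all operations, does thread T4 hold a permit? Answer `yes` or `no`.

Step 1: wait(T2) -> count=2 queue=[] holders={T2}
Step 2: wait(T6) -> count=1 queue=[] holders={T2,T6}
Step 3: wait(T5) -> count=0 queue=[] holders={T2,T5,T6}
Step 4: wait(T4) -> count=0 queue=[T4] holders={T2,T5,T6}
Step 5: wait(T7) -> count=0 queue=[T4,T7] holders={T2,T5,T6}
Step 6: signal(T5) -> count=0 queue=[T7] holders={T2,T4,T6}
Step 7: signal(T4) -> count=0 queue=[] holders={T2,T6,T7}
Step 8: wait(T3) -> count=0 queue=[T3] holders={T2,T6,T7}
Step 9: wait(T4) -> count=0 queue=[T3,T4] holders={T2,T6,T7}
Step 10: wait(T1) -> count=0 queue=[T3,T4,T1] holders={T2,T6,T7}
Step 11: signal(T2) -> count=0 queue=[T4,T1] holders={T3,T6,T7}
Final holders: {T3,T6,T7} -> T4 not in holders

Answer: no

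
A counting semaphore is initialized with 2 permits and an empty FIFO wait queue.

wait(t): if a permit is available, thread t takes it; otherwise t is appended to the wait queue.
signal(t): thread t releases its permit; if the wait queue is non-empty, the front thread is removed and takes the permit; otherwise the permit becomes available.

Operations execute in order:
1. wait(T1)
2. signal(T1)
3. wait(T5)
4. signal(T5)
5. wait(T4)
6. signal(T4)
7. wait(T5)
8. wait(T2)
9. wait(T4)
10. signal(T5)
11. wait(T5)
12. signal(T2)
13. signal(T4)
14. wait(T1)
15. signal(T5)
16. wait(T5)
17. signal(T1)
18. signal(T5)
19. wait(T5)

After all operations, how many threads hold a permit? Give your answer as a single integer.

Answer: 1

Derivation:
Step 1: wait(T1) -> count=1 queue=[] holders={T1}
Step 2: signal(T1) -> count=2 queue=[] holders={none}
Step 3: wait(T5) -> count=1 queue=[] holders={T5}
Step 4: signal(T5) -> count=2 queue=[] holders={none}
Step 5: wait(T4) -> count=1 queue=[] holders={T4}
Step 6: signal(T4) -> count=2 queue=[] holders={none}
Step 7: wait(T5) -> count=1 queue=[] holders={T5}
Step 8: wait(T2) -> count=0 queue=[] holders={T2,T5}
Step 9: wait(T4) -> count=0 queue=[T4] holders={T2,T5}
Step 10: signal(T5) -> count=0 queue=[] holders={T2,T4}
Step 11: wait(T5) -> count=0 queue=[T5] holders={T2,T4}
Step 12: signal(T2) -> count=0 queue=[] holders={T4,T5}
Step 13: signal(T4) -> count=1 queue=[] holders={T5}
Step 14: wait(T1) -> count=0 queue=[] holders={T1,T5}
Step 15: signal(T5) -> count=1 queue=[] holders={T1}
Step 16: wait(T5) -> count=0 queue=[] holders={T1,T5}
Step 17: signal(T1) -> count=1 queue=[] holders={T5}
Step 18: signal(T5) -> count=2 queue=[] holders={none}
Step 19: wait(T5) -> count=1 queue=[] holders={T5}
Final holders: {T5} -> 1 thread(s)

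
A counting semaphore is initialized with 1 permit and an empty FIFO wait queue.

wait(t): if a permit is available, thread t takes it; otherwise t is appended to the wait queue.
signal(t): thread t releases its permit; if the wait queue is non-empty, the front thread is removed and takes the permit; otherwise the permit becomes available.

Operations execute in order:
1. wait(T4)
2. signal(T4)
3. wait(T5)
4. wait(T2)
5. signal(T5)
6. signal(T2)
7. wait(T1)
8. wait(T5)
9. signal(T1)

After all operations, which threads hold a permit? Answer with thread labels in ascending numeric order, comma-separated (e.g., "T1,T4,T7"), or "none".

Step 1: wait(T4) -> count=0 queue=[] holders={T4}
Step 2: signal(T4) -> count=1 queue=[] holders={none}
Step 3: wait(T5) -> count=0 queue=[] holders={T5}
Step 4: wait(T2) -> count=0 queue=[T2] holders={T5}
Step 5: signal(T5) -> count=0 queue=[] holders={T2}
Step 6: signal(T2) -> count=1 queue=[] holders={none}
Step 7: wait(T1) -> count=0 queue=[] holders={T1}
Step 8: wait(T5) -> count=0 queue=[T5] holders={T1}
Step 9: signal(T1) -> count=0 queue=[] holders={T5}
Final holders: T5

Answer: T5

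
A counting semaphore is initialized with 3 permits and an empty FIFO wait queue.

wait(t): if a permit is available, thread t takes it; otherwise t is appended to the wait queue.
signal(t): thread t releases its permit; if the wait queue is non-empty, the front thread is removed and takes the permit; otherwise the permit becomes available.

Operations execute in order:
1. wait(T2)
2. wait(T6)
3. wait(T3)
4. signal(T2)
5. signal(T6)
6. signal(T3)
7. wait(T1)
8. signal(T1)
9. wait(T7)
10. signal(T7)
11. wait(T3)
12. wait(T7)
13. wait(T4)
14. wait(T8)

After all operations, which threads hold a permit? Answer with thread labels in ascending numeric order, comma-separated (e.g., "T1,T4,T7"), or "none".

Step 1: wait(T2) -> count=2 queue=[] holders={T2}
Step 2: wait(T6) -> count=1 queue=[] holders={T2,T6}
Step 3: wait(T3) -> count=0 queue=[] holders={T2,T3,T6}
Step 4: signal(T2) -> count=1 queue=[] holders={T3,T6}
Step 5: signal(T6) -> count=2 queue=[] holders={T3}
Step 6: signal(T3) -> count=3 queue=[] holders={none}
Step 7: wait(T1) -> count=2 queue=[] holders={T1}
Step 8: signal(T1) -> count=3 queue=[] holders={none}
Step 9: wait(T7) -> count=2 queue=[] holders={T7}
Step 10: signal(T7) -> count=3 queue=[] holders={none}
Step 11: wait(T3) -> count=2 queue=[] holders={T3}
Step 12: wait(T7) -> count=1 queue=[] holders={T3,T7}
Step 13: wait(T4) -> count=0 queue=[] holders={T3,T4,T7}
Step 14: wait(T8) -> count=0 queue=[T8] holders={T3,T4,T7}
Final holders: T3,T4,T7

Answer: T3,T4,T7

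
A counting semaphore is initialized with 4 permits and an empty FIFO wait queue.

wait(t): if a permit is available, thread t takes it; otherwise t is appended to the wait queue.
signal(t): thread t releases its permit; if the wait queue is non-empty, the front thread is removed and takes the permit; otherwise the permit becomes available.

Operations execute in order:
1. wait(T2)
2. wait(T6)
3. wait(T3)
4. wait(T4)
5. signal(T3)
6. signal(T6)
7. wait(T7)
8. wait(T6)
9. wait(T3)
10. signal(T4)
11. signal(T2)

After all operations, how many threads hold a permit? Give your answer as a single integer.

Answer: 3

Derivation:
Step 1: wait(T2) -> count=3 queue=[] holders={T2}
Step 2: wait(T6) -> count=2 queue=[] holders={T2,T6}
Step 3: wait(T3) -> count=1 queue=[] holders={T2,T3,T6}
Step 4: wait(T4) -> count=0 queue=[] holders={T2,T3,T4,T6}
Step 5: signal(T3) -> count=1 queue=[] holders={T2,T4,T6}
Step 6: signal(T6) -> count=2 queue=[] holders={T2,T4}
Step 7: wait(T7) -> count=1 queue=[] holders={T2,T4,T7}
Step 8: wait(T6) -> count=0 queue=[] holders={T2,T4,T6,T7}
Step 9: wait(T3) -> count=0 queue=[T3] holders={T2,T4,T6,T7}
Step 10: signal(T4) -> count=0 queue=[] holders={T2,T3,T6,T7}
Step 11: signal(T2) -> count=1 queue=[] holders={T3,T6,T7}
Final holders: {T3,T6,T7} -> 3 thread(s)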